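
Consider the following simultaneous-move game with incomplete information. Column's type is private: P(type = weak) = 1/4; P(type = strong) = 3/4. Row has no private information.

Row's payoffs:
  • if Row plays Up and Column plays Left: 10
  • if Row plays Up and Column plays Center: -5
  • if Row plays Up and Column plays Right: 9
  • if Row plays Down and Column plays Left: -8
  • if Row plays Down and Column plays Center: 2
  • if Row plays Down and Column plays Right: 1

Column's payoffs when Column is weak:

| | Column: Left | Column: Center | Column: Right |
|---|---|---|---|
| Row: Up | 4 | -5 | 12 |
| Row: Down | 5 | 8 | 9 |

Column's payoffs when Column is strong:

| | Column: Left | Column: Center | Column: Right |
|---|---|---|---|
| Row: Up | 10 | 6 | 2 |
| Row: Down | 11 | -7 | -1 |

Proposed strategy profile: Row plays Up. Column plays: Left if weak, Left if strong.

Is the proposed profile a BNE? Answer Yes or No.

A profile is a BNE iff every type of every player is best-responding given beliefs about the other side.
Row plays Up: E[Up] = 1/4·(10) + 3/4·(10) = 10; E[Down] = -8. Best-responding. ✓
Column (type weak), facing Up: Left gives 4, Center gives -5, Right gives 12. Proposed Left is not best — profitable deviation exists. ✗
Column (type strong), facing Up: Left gives 10, Center gives 6, Right gives 2. Proposed Left is best. ✓

No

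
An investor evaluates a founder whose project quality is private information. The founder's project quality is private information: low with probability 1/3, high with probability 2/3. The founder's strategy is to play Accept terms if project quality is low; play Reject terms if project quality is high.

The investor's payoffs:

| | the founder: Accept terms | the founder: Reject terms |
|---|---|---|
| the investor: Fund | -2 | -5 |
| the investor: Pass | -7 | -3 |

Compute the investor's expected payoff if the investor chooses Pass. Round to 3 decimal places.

E[Pass] = 1/3·(-7) + 2/3·(-3) = (-7/3) + (-2) = -13/3

-4.333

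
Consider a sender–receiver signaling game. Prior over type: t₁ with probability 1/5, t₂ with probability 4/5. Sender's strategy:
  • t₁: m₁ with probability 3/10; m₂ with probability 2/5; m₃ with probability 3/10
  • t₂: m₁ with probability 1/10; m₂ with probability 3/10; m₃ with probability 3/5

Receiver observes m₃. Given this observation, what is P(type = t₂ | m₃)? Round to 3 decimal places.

0.889

Apply Bayes' rule using the sender's strategy as the likelihood.
P(m₃) = (1/5)·(3/10) + (4/5)·(3/5) = 27/50
P(t₂ | m₃) = ((4/5)·(3/5)) / (27/50) = (12/25) / (27/50) = 8/9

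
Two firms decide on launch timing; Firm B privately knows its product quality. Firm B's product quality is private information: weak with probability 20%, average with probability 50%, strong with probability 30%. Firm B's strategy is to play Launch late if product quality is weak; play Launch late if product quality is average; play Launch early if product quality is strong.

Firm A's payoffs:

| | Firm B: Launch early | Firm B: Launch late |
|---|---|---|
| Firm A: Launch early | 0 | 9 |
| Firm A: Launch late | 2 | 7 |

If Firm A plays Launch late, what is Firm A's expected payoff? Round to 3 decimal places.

5.500

E[Launch late] = 0.2·7 + 0.5·7 + 0.3·2 = 1.4 + 3.5 + 0.6 = 5.5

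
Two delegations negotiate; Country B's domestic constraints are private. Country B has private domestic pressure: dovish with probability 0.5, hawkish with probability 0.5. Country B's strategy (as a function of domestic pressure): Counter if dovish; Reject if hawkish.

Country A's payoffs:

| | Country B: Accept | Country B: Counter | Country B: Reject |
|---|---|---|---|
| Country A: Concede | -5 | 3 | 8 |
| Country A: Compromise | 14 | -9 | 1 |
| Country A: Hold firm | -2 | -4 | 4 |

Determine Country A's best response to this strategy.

E[Concede] = 0.5·(3) + 0.5·(8) = 5.5
E[Compromise] = 0.5·(-9) + 0.5·(1) = -4
E[Hold firm] = 0.5·(-4) + 0.5·(4) = 0
Best response: Concede (5.5 is the largest).

Concede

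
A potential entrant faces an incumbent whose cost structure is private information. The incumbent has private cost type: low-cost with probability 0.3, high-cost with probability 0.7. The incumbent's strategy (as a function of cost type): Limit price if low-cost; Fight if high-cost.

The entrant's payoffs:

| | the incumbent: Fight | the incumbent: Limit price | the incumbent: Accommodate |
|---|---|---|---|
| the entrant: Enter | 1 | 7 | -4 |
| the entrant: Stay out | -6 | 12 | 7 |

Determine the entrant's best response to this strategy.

Enter

Compute the entrant's expected payoff for each action, taking the expectation over the incumbent's type.
E[Enter] = 0.3·(7) + 0.7·(1) = 2.8
E[Stay out] = 0.3·(12) + 0.7·(-6) = -0.6
Best response: Enter (2.8 is the largest).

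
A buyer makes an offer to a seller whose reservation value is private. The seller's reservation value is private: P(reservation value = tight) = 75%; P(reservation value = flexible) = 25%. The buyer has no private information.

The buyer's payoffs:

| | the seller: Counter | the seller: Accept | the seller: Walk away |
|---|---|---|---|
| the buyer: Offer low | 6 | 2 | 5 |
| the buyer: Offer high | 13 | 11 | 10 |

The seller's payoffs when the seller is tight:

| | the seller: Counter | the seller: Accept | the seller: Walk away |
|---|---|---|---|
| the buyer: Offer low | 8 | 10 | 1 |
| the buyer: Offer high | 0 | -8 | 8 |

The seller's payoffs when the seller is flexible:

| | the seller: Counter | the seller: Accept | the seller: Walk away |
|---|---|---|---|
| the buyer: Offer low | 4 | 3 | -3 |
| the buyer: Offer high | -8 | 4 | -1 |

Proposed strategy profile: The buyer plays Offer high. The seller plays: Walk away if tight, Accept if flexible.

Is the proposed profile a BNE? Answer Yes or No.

The buyer plays Offer high: E[Offer high] = 0.75·(10) + 0.25·(11) = 10.25; E[Offer low] = 4.25. Best-responding. ✓
The seller (reservation value tight), facing Offer high: Counter gives 0, Accept gives -8, Walk away gives 8. Proposed Walk away is best. ✓
The seller (reservation value flexible), facing Offer high: Counter gives -8, Accept gives 4, Walk away gives -1. Proposed Accept is best. ✓

Yes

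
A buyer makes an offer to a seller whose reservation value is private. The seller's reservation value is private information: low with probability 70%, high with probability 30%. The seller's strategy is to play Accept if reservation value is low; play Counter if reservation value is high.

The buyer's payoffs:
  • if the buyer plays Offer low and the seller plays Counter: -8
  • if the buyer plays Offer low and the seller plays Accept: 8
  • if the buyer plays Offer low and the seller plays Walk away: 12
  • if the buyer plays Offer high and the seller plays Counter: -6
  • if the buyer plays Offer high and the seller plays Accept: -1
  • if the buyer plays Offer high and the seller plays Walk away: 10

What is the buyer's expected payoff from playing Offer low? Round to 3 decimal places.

3.200

E[Offer low] = 0.7·8 + 0.3·(-8) = 5.6 + (-2.4) = 3.2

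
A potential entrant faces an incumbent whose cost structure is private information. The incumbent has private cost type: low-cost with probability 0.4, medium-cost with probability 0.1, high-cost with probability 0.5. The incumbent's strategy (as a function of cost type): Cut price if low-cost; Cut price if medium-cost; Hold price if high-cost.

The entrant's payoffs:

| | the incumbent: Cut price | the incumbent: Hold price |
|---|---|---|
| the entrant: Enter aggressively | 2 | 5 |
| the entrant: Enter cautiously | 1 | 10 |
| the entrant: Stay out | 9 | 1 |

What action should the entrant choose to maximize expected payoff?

Compute the entrant's expected payoff for each action, taking the expectation over the incumbent's type.
E[Enter aggressively] = 0.4·(2) + 0.1·(2) + 0.5·(5) = 3.5
E[Enter cautiously] = 0.4·(1) + 0.1·(1) + 0.5·(10) = 5.5
E[Stay out] = 0.4·(9) + 0.1·(9) + 0.5·(1) = 5
Best response: Enter cautiously (5.5 is the largest).

Enter cautiously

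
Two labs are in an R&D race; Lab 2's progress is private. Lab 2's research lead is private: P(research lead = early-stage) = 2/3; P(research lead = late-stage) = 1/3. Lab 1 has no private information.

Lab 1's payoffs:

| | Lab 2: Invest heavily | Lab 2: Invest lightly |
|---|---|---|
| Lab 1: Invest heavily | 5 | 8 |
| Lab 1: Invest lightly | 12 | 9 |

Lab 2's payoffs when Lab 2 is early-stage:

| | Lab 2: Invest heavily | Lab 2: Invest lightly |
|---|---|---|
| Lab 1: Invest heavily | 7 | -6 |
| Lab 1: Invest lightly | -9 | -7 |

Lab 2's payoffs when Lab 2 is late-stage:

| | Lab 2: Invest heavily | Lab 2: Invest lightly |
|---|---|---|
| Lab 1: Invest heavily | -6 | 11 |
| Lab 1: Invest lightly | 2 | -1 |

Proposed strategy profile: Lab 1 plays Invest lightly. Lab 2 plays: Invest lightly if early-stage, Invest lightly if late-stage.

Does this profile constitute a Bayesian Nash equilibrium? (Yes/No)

Lab 1 plays Invest lightly: E[Invest lightly] = 2/3·(9) + 1/3·(9) = 9; E[Invest heavily] = 8. Best-responding. ✓
Lab 2 (research lead early-stage), facing Invest lightly: Invest heavily gives -9, Invest lightly gives -7. Proposed Invest lightly is best. ✓
Lab 2 (research lead late-stage), facing Invest lightly: Invest heavily gives 2, Invest lightly gives -1. Proposed Invest lightly is not best — profitable deviation exists. ✗

No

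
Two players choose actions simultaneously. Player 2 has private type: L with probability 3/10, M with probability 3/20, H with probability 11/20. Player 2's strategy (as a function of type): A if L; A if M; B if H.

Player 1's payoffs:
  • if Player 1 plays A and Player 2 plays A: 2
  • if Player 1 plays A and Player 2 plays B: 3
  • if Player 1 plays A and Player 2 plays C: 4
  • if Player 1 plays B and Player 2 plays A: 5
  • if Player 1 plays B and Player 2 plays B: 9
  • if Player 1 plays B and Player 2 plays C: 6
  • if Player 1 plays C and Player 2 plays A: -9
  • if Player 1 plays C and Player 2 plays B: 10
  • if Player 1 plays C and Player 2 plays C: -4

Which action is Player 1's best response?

B

E[A] = 3/10·(2) + 3/20·(2) + 11/20·(3) = 51/20
E[B] = 3/10·(5) + 3/20·(5) + 11/20·(9) = 36/5
E[C] = 3/10·(-9) + 3/20·(-9) + 11/20·(10) = 29/20
Best response: B (36/5 is the largest).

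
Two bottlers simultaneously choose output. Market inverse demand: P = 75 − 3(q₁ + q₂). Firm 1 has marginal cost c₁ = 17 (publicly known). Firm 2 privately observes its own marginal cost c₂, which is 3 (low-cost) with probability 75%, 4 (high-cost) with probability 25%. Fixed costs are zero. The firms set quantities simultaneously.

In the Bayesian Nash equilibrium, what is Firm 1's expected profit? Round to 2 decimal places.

72.52

Firm 2 with cost c maximizes (75 − 3(q₁+q₂) − c)·q₂, giving q₂(c) = (75 − c − 3q₁)/6.
E[c₂] = 0.75·3 + 0.25·4 = 3.25
Firm 1's FOC against E[q₂] yields q₁ = (75 − 2·17 + E[c₂])/9 = (75 − 34 + 3.25)/9 = 4.91667.
E[P] = 75 − 3·(q₁ + E[q₂]) = 31.75; Firm 1's expected profit = (E[P] − 17)·q₁ = (31.75 − 17)·4.91667 = 72.5208.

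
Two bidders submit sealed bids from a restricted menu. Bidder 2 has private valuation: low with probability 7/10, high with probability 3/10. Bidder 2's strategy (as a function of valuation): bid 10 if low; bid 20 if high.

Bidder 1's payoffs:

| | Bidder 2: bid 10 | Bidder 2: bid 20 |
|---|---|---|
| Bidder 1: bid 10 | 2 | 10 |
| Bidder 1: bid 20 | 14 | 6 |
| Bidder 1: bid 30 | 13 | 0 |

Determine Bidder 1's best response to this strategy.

Compute Bidder 1's expected payoff for each action, taking the expectation over Bidder 2's type.
E[bid 10] = 7/10·(2) + 3/10·(10) = 22/5
E[bid 20] = 7/10·(14) + 3/10·(6) = 58/5
E[bid 30] = 7/10·(13) + 3/10·(0) = 91/10
Best response: bid 20 (58/5 is the largest).

bid 20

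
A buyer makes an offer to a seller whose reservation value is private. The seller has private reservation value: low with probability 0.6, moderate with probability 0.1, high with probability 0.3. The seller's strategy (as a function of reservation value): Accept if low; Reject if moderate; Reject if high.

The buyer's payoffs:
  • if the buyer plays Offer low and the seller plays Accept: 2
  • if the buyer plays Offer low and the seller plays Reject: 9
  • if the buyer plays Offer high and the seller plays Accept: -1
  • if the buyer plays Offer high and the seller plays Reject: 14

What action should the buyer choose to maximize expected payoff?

E[Offer low] = 0.6·(2) + 0.1·(9) + 0.3·(9) = 4.8
E[Offer high] = 0.6·(-1) + 0.1·(14) + 0.3·(14) = 5
Best response: Offer high (5 is the largest).

Offer high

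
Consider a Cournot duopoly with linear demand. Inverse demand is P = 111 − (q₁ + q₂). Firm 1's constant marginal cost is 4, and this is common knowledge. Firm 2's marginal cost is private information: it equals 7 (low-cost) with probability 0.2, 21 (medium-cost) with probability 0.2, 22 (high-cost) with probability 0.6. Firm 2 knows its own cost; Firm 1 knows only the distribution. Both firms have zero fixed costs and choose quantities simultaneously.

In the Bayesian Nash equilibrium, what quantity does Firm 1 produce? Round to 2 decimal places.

40.60

Type-c best response for Firm 2: q₂(c) = (111 − c)/2 − q₁/2.
Firm 1 maximizes expected profit; its first-order condition is 111 − 2q₁ − E[q₂] − 4 = 0.
Substituting E[q₂] and solving: E[c₂] = 18.8, so q₁ = (111 − 2·4 + 18.8)/3 = 40.6.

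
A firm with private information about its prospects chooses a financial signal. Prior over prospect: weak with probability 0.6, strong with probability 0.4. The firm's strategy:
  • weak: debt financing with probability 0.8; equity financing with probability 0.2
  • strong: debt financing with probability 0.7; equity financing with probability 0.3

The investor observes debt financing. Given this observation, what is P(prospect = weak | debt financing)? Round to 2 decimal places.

P(debt financing) = 0.6·0.8 + 0.4·0.7 = 0.76
P(weak | debt financing) = (0.6·0.8) / 0.76 = 0.48 / 0.76 = 0.631579

0.63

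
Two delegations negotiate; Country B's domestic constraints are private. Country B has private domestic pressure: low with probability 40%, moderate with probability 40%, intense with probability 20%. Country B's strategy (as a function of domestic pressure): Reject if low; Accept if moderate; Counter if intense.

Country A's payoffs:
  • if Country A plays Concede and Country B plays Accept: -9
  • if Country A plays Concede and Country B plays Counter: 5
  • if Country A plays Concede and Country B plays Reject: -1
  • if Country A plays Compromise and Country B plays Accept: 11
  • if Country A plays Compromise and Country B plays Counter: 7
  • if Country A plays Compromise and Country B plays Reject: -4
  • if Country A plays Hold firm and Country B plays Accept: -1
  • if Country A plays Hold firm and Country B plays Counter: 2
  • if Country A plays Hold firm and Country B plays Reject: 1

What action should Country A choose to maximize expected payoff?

E[Concede] = 0.4·(-1) + 0.4·(-9) + 0.2·(5) = -3
E[Compromise] = 0.4·(-4) + 0.4·(11) + 0.2·(7) = 4.2
E[Hold firm] = 0.4·(1) + 0.4·(-1) + 0.2·(2) = 0.4
Best response: Compromise (4.2 is the largest).

Compromise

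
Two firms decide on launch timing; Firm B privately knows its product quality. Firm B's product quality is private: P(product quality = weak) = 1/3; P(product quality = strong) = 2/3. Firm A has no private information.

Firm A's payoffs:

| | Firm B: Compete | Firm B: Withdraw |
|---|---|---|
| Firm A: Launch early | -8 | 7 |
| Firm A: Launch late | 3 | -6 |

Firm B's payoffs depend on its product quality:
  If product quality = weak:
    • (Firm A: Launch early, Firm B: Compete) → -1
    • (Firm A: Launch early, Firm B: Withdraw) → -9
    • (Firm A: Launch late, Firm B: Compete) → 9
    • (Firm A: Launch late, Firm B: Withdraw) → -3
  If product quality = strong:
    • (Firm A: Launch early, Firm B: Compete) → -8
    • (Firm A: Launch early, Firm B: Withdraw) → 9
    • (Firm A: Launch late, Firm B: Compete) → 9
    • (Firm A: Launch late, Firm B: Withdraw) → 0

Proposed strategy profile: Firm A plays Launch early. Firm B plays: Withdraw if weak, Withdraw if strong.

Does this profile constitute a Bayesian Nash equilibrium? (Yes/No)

Firm A plays Launch early: E[Launch early] = 1/3·(7) + 2/3·(7) = 7; E[Launch late] = -6. Best-responding. ✓
Firm B (product quality weak), facing Launch early: Compete gives -1, Withdraw gives -9. Proposed Withdraw is not best — profitable deviation exists. ✗
Firm B (product quality strong), facing Launch early: Compete gives -8, Withdraw gives 9. Proposed Withdraw is best. ✓

No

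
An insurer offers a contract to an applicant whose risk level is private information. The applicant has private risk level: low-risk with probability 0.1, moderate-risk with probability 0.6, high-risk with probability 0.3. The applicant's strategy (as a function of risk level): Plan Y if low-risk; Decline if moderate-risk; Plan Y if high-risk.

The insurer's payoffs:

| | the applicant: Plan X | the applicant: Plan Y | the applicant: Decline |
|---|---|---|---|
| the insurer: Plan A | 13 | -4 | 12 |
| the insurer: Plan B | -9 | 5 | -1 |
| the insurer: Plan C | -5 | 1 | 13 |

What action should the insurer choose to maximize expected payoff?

Plan C

E[Plan A] = 0.1·(-4) + 0.6·(12) + 0.3·(-4) = 5.6
E[Plan B] = 0.1·(5) + 0.6·(-1) + 0.3·(5) = 1.4
E[Plan C] = 0.1·(1) + 0.6·(13) + 0.3·(1) = 8.2
Best response: Plan C (8.2 is the largest).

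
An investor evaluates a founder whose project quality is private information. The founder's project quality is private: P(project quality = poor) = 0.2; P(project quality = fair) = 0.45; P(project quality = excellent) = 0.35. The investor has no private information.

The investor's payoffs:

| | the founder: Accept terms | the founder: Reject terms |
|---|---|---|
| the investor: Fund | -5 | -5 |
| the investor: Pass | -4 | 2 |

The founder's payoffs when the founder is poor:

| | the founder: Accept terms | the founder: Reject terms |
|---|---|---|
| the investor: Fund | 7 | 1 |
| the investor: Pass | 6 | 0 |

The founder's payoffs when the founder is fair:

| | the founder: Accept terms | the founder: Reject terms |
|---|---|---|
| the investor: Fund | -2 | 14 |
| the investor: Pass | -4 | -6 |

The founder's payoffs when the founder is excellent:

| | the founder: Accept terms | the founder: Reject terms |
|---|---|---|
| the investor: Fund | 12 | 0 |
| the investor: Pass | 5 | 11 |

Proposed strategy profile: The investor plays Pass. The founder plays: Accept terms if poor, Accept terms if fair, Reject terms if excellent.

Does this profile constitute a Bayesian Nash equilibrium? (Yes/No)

Yes

The investor plays Pass: E[Pass] = 0.2·(-4) + 0.45·(-4) + 0.35·(2) = -1.9; E[Fund] = -5. Best-responding. ✓
The founder (project quality poor), facing Pass: Accept terms gives 6, Reject terms gives 0. Proposed Accept terms is best. ✓
The founder (project quality fair), facing Pass: Accept terms gives -4, Reject terms gives -6. Proposed Accept terms is best. ✓
The founder (project quality excellent), facing Pass: Accept terms gives 5, Reject terms gives 11. Proposed Reject terms is best. ✓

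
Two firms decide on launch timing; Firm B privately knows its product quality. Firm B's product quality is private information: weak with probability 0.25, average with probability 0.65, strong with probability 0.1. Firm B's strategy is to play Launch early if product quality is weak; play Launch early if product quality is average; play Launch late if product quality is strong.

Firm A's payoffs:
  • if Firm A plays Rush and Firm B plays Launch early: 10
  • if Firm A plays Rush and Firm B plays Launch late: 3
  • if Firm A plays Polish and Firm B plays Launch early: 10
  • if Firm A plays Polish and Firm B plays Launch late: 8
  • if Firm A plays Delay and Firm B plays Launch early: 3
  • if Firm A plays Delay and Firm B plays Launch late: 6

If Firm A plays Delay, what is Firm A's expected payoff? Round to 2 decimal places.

3.30

Take the expectation over Firm B's product quality, weighting each type's action by its prior probability.
E[Delay] = 0.25·3 + 0.65·3 + 0.1·6 = 0.75 + 1.95 + 0.6 = 3.3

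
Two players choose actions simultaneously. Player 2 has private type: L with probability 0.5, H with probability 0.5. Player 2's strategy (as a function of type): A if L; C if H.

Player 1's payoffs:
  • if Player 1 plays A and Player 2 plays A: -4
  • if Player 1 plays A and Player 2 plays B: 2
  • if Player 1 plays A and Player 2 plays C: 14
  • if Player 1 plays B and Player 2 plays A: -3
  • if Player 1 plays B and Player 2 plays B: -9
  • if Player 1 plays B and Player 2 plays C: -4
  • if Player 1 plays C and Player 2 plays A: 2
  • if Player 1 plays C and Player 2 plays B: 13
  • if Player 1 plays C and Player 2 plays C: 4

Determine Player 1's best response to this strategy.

E[A] = 0.5·(-4) + 0.5·(14) = 5
E[B] = 0.5·(-3) + 0.5·(-4) = -3.5
E[C] = 0.5·(2) + 0.5·(4) = 3
Best response: A (5 is the largest).

A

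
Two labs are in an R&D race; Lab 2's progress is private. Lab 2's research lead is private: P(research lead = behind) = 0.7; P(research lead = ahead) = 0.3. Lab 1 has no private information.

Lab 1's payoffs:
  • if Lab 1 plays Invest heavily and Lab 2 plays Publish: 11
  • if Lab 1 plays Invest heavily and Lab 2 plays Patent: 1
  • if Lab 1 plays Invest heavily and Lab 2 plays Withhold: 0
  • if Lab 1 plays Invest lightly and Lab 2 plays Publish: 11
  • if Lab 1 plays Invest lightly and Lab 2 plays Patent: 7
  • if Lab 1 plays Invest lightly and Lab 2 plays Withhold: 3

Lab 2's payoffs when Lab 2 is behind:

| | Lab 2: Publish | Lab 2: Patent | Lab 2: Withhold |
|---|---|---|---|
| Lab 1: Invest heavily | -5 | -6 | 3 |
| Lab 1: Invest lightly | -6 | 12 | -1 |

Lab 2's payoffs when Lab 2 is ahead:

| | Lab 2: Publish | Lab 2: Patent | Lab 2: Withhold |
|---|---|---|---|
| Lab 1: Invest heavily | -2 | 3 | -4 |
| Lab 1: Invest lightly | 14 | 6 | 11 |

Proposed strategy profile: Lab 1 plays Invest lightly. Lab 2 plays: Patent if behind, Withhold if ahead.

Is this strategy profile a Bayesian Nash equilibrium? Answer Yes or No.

Lab 1 plays Invest lightly: E[Invest lightly] = 0.7·(7) + 0.3·(3) = 5.8; E[Invest heavily] = 0.7. Best-responding. ✓
Lab 2 (research lead behind), facing Invest lightly: Publish gives -6, Patent gives 12, Withhold gives -1. Proposed Patent is best. ✓
Lab 2 (research lead ahead), facing Invest lightly: Publish gives 14, Patent gives 6, Withhold gives 11. Proposed Withhold is not best — profitable deviation exists. ✗

No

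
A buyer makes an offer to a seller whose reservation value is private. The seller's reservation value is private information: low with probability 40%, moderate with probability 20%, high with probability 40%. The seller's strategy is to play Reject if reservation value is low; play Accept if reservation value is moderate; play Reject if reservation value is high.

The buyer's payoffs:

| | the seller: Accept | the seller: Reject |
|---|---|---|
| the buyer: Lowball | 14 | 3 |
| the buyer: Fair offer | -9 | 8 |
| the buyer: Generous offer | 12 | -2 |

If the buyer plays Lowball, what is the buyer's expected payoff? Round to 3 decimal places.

5.200

E[Lowball] = 0.4·3 + 0.2·14 + 0.4·3 = 1.2 + 2.8 + 1.2 = 5.2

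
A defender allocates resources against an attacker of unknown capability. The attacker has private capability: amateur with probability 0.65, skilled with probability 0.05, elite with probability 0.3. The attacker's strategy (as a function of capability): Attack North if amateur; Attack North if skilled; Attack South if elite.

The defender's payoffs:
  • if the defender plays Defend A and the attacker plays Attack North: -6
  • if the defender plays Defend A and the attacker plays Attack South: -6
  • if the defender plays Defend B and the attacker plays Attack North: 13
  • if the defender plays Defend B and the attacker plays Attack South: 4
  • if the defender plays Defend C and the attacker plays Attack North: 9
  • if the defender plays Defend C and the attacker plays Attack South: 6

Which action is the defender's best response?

E[Defend A] = 0.65·(-6) + 0.05·(-6) + 0.3·(-6) = -6
E[Defend B] = 0.65·(13) + 0.05·(13) + 0.3·(4) = 10.3
E[Defend C] = 0.65·(9) + 0.05·(9) + 0.3·(6) = 8.1
Best response: Defend B (10.3 is the largest).

Defend B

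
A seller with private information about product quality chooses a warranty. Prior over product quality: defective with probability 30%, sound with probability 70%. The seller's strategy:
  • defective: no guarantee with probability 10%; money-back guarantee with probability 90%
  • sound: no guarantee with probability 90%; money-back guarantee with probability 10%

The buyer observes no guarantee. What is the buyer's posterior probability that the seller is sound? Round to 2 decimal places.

P(no guarantee) = 0.3·0.1 + 0.7·0.9 = 0.66
P(sound | no guarantee) = (0.7·0.9) / 0.66 = 0.63 / 0.66 = 0.954545

0.95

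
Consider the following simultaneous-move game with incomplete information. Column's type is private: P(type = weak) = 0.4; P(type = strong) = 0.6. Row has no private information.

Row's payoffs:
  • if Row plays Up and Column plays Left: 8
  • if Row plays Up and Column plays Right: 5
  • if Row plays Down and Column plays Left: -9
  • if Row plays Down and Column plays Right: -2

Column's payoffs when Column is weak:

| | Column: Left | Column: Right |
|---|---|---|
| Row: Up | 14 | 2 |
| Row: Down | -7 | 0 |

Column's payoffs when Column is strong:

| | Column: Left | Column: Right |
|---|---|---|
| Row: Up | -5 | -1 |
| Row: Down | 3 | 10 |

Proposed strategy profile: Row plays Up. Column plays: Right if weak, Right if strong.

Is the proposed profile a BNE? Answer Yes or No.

Row plays Up: E[Up] = 0.4·(5) + 0.6·(5) = 5; E[Down] = -2. Best-responding. ✓
Column (type weak), facing Up: Left gives 14, Right gives 2. Proposed Right is not best — profitable deviation exists. ✗
Column (type strong), facing Up: Left gives -5, Right gives -1. Proposed Right is best. ✓

No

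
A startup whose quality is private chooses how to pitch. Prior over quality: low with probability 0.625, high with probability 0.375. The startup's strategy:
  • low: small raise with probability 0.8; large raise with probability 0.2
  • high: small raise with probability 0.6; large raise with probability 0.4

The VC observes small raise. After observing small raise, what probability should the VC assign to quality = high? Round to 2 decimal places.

P(small raise) = 0.625·0.8 + 0.375·0.6 = 0.725
P(high | small raise) = (0.375·0.6) / 0.725 = 0.225 / 0.725 = 0.310345

0.31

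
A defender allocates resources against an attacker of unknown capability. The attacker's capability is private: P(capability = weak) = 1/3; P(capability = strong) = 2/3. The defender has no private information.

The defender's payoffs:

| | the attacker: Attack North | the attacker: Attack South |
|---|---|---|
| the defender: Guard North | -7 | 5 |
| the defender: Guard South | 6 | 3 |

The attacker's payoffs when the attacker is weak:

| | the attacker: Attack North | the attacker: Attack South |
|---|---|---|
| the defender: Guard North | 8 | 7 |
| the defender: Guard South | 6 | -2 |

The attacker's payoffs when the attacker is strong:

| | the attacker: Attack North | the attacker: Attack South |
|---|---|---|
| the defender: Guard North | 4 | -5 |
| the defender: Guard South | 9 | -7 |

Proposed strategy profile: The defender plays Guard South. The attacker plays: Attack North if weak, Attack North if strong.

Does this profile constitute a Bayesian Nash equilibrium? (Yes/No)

Yes

A profile is a BNE iff every type of every player is best-responding given beliefs about the other side.
The defender plays Guard South: E[Guard South] = 1/3·(6) + 2/3·(6) = 6; E[Guard North] = -7. Best-responding. ✓
The attacker (capability weak), facing Guard South: Attack North gives 6, Attack South gives -2. Proposed Attack North is best. ✓
The attacker (capability strong), facing Guard South: Attack North gives 9, Attack South gives -7. Proposed Attack North is best. ✓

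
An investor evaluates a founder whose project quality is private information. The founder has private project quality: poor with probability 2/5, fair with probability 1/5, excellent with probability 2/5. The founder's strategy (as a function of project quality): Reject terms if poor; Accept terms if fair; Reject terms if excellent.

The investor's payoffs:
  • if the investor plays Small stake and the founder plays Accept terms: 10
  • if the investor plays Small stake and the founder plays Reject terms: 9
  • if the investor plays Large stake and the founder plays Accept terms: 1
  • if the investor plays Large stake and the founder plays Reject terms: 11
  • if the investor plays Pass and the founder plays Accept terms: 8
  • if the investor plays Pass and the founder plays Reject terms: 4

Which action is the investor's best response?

Small stake

E[Small stake] = 2/5·(9) + 1/5·(10) + 2/5·(9) = 46/5
E[Large stake] = 2/5·(11) + 1/5·(1) + 2/5·(11) = 9
E[Pass] = 2/5·(4) + 1/5·(8) + 2/5·(4) = 24/5
Best response: Small stake (46/5 is the largest).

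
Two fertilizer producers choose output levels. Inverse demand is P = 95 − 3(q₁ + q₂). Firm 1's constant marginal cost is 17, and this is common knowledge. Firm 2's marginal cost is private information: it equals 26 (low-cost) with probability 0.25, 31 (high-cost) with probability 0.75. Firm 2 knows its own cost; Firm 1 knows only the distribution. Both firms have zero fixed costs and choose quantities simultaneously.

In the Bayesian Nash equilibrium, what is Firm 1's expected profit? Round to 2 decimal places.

305.02

Type-c best response for Firm 2: q₂(c) = (95 − c)/6 − q₁/2.
Firm 1 maximizes expected profit; its first-order condition is 95 − 6q₁ − 3E[q₂] − 17 = 0.
Substituting E[q₂] and solving: E[c₂] = 29.75, so q₁ = (95 − 2·17 + 29.75)/9 = 10.0833.
E[P] = 95 − 3·(q₁ + E[q₂]) = 47.25; Firm 1's expected profit = (E[P] − 17)·q₁ = (47.25 − 17)·10.0833 = 305.021.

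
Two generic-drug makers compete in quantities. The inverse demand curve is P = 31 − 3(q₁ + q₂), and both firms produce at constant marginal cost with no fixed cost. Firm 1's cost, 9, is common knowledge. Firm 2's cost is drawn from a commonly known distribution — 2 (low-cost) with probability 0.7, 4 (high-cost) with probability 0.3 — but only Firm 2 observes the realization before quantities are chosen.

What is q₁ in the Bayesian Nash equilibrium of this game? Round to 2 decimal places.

Firm 2 with cost c maximizes (31 − 3(q₁+q₂) − c)·q₂, giving q₂(c) = (31 − c − 3q₁)/6.
E[c₂] = 0.7·2 + 0.3·4 = 2.6
Firm 1's FOC against E[q₂] yields q₁ = (31 − 2·9 + E[c₂])/9 = (31 − 18 + 2.6)/9 = 1.73333.

1.73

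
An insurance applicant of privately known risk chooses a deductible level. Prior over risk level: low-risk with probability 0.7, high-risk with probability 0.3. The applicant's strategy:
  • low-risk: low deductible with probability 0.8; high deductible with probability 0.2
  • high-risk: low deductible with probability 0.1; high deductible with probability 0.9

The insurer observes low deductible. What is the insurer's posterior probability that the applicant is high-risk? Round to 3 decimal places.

Apply Bayes' rule using the sender's strategy as the likelihood.
P(low deductible) = 0.7·0.8 + 0.3·0.1 = 0.59
P(high-risk | low deductible) = (0.3·0.1) / 0.59 = 0.03 / 0.59 = 0.0508475

0.051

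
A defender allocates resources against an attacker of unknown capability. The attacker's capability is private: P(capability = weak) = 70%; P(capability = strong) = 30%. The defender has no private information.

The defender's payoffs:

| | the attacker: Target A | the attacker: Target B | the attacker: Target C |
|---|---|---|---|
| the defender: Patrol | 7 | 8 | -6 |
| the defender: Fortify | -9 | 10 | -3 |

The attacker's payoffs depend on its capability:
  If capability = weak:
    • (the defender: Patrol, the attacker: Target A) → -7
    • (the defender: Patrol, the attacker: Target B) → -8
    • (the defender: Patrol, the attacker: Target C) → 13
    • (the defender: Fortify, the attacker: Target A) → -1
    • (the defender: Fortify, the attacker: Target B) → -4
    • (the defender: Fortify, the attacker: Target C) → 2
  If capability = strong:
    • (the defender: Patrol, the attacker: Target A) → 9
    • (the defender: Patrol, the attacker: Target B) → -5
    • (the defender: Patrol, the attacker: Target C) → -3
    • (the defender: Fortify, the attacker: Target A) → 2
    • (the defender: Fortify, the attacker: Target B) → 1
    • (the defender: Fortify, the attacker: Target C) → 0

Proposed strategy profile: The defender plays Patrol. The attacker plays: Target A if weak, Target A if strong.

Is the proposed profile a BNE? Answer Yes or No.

The defender plays Patrol: E[Patrol] = 0.7·(7) + 0.3·(7) = 7; E[Fortify] = -9. Best-responding. ✓
The attacker (capability weak), facing Patrol: Target A gives -7, Target B gives -8, Target C gives 13. Proposed Target A is not best — profitable deviation exists. ✗
The attacker (capability strong), facing Patrol: Target A gives 9, Target B gives -5, Target C gives -3. Proposed Target A is best. ✓

No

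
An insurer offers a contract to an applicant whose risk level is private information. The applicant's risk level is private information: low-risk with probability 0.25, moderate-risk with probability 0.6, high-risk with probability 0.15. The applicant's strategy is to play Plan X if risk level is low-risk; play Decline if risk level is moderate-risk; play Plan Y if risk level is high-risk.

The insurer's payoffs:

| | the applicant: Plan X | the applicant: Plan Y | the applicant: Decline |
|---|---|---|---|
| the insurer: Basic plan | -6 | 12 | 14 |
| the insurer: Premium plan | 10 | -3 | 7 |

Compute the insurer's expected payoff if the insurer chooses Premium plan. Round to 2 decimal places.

E[Premium plan] = 0.25·10 + 0.6·7 + 0.15·(-3) = 2.5 + 4.2 + (-0.45) = 6.25

6.25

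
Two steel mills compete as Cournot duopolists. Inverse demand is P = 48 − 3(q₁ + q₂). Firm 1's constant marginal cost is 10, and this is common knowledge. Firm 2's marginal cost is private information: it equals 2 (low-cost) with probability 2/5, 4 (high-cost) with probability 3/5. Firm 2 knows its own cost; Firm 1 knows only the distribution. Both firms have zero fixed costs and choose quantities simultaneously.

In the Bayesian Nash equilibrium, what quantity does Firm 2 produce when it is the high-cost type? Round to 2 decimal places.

Each type of Firm 2 best-responds to q₁; Firm 1 best-responds to the expected q₂ over Firm 2's types.
Firm 2 with cost c maximizes (48 − 3(q₁+q₂) − c)·q₂, giving q₂(c) = (48 − c − 3q₁)/6.
E[c₂] = 2/5·2 + 3/5·4 = 3.2
Firm 1's FOC against E[q₂] yields q₁ = (48 − 2·10 + E[c₂])/9 = (48 − 20 + 3.2)/9 = 3.46667.
q₂(high-cost) = (48 − 4 − 3·3.46667)/6 = 5.6.

5.60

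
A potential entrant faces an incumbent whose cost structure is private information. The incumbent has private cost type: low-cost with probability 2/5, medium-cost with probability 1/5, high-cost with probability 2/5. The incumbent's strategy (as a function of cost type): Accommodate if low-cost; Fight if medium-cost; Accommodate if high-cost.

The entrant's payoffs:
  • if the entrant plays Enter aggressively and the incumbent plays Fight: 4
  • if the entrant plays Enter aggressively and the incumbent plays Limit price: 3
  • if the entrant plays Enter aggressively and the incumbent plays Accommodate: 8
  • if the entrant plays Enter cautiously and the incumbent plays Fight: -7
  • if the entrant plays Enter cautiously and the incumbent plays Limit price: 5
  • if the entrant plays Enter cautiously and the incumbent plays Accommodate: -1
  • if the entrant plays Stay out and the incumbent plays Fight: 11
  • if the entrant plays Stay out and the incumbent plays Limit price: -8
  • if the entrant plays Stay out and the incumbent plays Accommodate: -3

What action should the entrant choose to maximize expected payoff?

Enter aggressively

E[Enter aggressively] = 2/5·(8) + 1/5·(4) + 2/5·(8) = 36/5
E[Enter cautiously] = 2/5·(-1) + 1/5·(-7) + 2/5·(-1) = -11/5
E[Stay out] = 2/5·(-3) + 1/5·(11) + 2/5·(-3) = -1/5
Best response: Enter aggressively (36/5 is the largest).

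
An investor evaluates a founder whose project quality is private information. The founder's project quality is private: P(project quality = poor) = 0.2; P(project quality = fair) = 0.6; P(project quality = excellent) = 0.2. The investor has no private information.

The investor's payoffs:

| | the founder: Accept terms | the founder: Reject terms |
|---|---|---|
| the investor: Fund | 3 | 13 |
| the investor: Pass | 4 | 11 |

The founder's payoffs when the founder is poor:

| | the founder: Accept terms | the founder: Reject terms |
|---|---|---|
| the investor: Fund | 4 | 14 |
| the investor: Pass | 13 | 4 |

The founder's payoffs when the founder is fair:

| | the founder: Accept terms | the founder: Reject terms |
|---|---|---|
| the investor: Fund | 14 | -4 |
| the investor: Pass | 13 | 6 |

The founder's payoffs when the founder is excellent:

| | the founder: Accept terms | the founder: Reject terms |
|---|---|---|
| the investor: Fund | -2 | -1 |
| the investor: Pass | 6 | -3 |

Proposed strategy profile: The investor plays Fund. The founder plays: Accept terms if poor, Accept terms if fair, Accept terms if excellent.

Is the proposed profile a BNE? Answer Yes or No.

No

The investor plays Fund: E[Fund] = 0.2·(3) + 0.6·(3) + 0.2·(3) = 3; E[Pass] = 4. Not best-responding. ✗
The founder (project quality poor), facing Fund: Accept terms gives 4, Reject terms gives 14. Proposed Accept terms is not best — profitable deviation exists. ✗
The founder (project quality fair), facing Fund: Accept terms gives 14, Reject terms gives -4. Proposed Accept terms is best. ✓
The founder (project quality excellent), facing Fund: Accept terms gives -2, Reject terms gives -1. Proposed Accept terms is not best — profitable deviation exists. ✗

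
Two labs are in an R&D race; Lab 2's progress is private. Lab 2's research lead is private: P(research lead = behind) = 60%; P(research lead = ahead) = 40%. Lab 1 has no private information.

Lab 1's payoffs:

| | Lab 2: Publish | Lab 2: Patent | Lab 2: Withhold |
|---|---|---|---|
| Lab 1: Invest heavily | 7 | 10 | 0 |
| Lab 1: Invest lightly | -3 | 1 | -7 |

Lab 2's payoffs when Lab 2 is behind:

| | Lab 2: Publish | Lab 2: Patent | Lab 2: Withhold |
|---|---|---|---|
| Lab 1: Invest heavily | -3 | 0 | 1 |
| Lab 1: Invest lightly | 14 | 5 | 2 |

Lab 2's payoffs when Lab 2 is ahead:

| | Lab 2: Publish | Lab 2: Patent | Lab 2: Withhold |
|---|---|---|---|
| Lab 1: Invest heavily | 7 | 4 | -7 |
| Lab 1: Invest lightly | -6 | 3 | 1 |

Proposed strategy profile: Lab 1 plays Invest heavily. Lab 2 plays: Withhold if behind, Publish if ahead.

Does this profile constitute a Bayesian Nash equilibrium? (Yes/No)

Yes

Lab 1 plays Invest heavily: E[Invest heavily] = 0.6·(0) + 0.4·(7) = 2.8; E[Invest lightly] = -5.4. Best-responding. ✓
Lab 2 (research lead behind), facing Invest heavily: Publish gives -3, Patent gives 0, Withhold gives 1. Proposed Withhold is best. ✓
Lab 2 (research lead ahead), facing Invest heavily: Publish gives 7, Patent gives 4, Withhold gives -7. Proposed Publish is best. ✓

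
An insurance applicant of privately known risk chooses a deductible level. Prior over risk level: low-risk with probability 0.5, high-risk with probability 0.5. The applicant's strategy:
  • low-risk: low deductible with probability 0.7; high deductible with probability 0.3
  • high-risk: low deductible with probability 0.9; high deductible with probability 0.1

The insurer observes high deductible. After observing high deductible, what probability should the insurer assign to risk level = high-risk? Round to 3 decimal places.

P(high deductible) = 0.5·0.3 + 0.5·0.1 = 0.2
P(high-risk | high deductible) = (0.5·0.1) / 0.2 = 0.05 / 0.2 = 0.25

0.250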